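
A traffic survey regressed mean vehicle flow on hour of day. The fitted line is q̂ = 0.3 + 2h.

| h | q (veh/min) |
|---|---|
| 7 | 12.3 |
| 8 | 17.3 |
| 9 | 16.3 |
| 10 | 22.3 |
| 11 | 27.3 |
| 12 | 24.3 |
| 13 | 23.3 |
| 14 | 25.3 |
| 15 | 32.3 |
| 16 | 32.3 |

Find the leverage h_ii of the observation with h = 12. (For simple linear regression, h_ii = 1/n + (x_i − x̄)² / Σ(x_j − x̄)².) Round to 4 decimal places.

h = 0.1030

h̄ = (7 + 8 + 9 + 10 + 11 + 12 + 13 + 14 + 15 + 16)/10 = 11.5
Σ(h − h̄)² = 20.25 + 12.25 + 6.25 + 2.25 + 0.25 + 0.25 + 2.25 + 6.25 + 12.25 + 20.25 = 82.5
h = 1/10 + (0.5)²/82.5 = 0.1 + 0.0030303 = 0.1030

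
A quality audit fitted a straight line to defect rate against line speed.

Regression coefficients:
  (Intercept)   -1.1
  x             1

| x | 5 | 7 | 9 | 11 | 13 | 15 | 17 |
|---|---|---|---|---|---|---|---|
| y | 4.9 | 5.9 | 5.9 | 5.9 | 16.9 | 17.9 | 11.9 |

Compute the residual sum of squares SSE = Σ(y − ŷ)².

x=5: ŷ = -1.1 + 5 = 3.9; e = 4.9 − 3.9 = 1
x=7: ŷ = -1.1 + 7 = 5.9; e = 5.9 − 5.9 = 0
x=9: ŷ = -1.1 + 9 = 7.9; e = 5.9 − 7.9 = -2
x=11: ŷ = -1.1 + 11 = 9.9; e = 5.9 − 9.9 = -4
x=13: ŷ = -1.1 + 13 = 11.9; e = 16.9 − 11.9 = 5
x=15: ŷ = -1.1 + 15 = 13.9; e = 17.9 − 13.9 = 4
x=17: ŷ = -1.1 + 17 = 15.9; e = 11.9 − 15.9 = -4
SSE = 1 + 0 + 4 + 16 + 25 + 16 + 16 = 78

SSE = 78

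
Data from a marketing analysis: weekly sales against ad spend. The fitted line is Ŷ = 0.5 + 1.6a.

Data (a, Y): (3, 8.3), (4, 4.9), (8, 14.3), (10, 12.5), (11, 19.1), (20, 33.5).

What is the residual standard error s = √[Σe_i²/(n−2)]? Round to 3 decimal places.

s = 2.828

a=3: Ŷ = 0.5 + 1.6·3 = 5.3; e = 8.3 − 5.3 = 3
a=4: Ŷ = 0.5 + 1.6·4 = 6.9; e = 4.9 − 6.9 = -2
a=8: Ŷ = 0.5 + 1.6·8 = 13.3; e = 14.3 − 13.3 = 1
a=10: Ŷ = 0.5 + 1.6·10 = 16.5; e = 12.5 − 16.5 = -4
a=11: Ŷ = 0.5 + 1.6·11 = 18.1; e = 19.1 − 18.1 = 1
a=20: Ŷ = 0.5 + 1.6·20 = 32.5; e = 33.5 − 32.5 = 1
SSE = 9 + 4 + 1 + 16 + 1 + 1 = 32
s = √(32/4) = √8 ≈ 2.828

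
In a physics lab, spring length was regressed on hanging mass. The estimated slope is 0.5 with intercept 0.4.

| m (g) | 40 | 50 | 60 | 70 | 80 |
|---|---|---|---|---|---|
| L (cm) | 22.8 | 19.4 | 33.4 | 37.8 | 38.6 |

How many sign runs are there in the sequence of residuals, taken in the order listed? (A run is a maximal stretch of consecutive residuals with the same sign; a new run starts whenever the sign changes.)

m=40: L̂ = 0.4 + 0.5·40 = 20.4; e = 22.8 − 20.4 = 2.4
m=50: L̂ = 0.4 + 0.5·50 = 25.4; e = 19.4 − 25.4 = -6
m=60: L̂ = 0.4 + 0.5·60 = 30.4; e = 33.4 − 30.4 = 3
m=70: L̂ = 0.4 + 0.5·70 = 35.4; e = 37.8 − 35.4 = 2.4
m=80: L̂ = 0.4 + 0.5·80 = 40.4; e = 38.6 − 40.4 = -1.8
Signs: + − + + −
Runs: +×1, −×1, +×2, −×1 → 4

4 runs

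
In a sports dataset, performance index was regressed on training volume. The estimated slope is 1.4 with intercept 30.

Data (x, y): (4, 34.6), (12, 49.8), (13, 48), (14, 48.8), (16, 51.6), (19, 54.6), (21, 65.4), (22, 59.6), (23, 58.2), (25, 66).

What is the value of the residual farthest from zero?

r = 6

x=4: ŷ = 30 + 1.4·4 = 35.6; r = 34.6 − 35.6 = -1
x=12: ŷ = 30 + 1.4·12 = 46.8; r = 49.8 − 46.8 = 3
x=13: ŷ = 30 + 1.4·13 = 48.2; r = 48 − 48.2 = -0.2
x=14: ŷ = 30 + 1.4·14 = 49.6; r = 48.8 − 49.6 = -0.8
x=16: ŷ = 30 + 1.4·16 = 52.4; r = 51.6 − 52.4 = -0.8
x=19: ŷ = 30 + 1.4·19 = 56.6; r = 54.6 − 56.6 = -2
x=21: ŷ = 30 + 1.4·21 = 59.4; r = 65.4 − 59.4 = 6
x=22: ŷ = 30 + 1.4·22 = 60.8; r = 59.6 − 60.8 = -1.2
x=23: ŷ = 30 + 1.4·23 = 62.2; r = 58.2 − 62.2 = -4
x=25: ŷ = 30 + 1.4·25 = 65; r = 66 − 65 = 1
Largest |r| is 6 at x = 21, residual 6.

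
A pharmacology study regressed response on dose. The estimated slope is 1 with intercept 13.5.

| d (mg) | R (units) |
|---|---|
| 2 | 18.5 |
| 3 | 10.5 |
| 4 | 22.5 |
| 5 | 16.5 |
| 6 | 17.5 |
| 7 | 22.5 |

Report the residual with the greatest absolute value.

d=2: ŷ = 13.5 + 2 = 15.5; e = 18.5 − 15.5 = 3
d=3: ŷ = 13.5 + 3 = 16.5; e = 10.5 − 16.5 = -6
d=4: ŷ = 13.5 + 4 = 17.5; e = 22.5 − 17.5 = 5
d=5: ŷ = 13.5 + 5 = 18.5; e = 16.5 − 18.5 = -2
d=6: ŷ = 13.5 + 6 = 19.5; e = 17.5 − 19.5 = -2
d=7: ŷ = 13.5 + 7 = 20.5; e = 22.5 − 20.5 = 2
Largest |e| is 6 at d = 3, residual -6.

e = -6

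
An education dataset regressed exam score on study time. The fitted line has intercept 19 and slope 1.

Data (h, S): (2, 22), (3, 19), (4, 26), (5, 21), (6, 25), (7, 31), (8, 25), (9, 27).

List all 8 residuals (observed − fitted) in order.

1, -3, 3, -3, 0, 5, -2, -1

h=2: ŷ = 19 + 2 = 21; e = 22 − 21 = 1
h=3: ŷ = 19 + 3 = 22; e = 19 − 22 = -3
h=4: ŷ = 19 + 4 = 23; e = 26 − 23 = 3
h=5: ŷ = 19 + 5 = 24; e = 21 − 24 = -3
h=6: ŷ = 19 + 6 = 25; e = 25 − 25 = 0
h=7: ŷ = 19 + 7 = 26; e = 31 − 26 = 5
h=8: ŷ = 19 + 8 = 27; e = 25 − 27 = -2
h=9: ŷ = 19 + 9 = 28; e = 27 − 28 = -1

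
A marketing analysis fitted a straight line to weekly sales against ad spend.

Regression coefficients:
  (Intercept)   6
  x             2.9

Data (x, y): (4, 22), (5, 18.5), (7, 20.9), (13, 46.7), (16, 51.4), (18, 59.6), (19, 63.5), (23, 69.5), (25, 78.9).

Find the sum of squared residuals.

SSE = 80.64

x=4: ŷ = 6 + 2.9·4 = 17.6; e = 22 − 17.6 = 4.4
x=5: ŷ = 6 + 2.9·5 = 20.5; e = 18.5 − 20.5 = -2
x=7: ŷ = 6 + 2.9·7 = 26.3; e = 20.9 − 26.3 = -5.4
x=13: ŷ = 6 + 2.9·13 = 43.7; e = 46.7 − 43.7 = 3
x=16: ŷ = 6 + 2.9·16 = 52.4; e = 51.4 − 52.4 = -1
x=18: ŷ = 6 + 2.9·18 = 58.2; e = 59.6 − 58.2 = 1.4
x=19: ŷ = 6 + 2.9·19 = 61.1; e = 63.5 − 61.1 = 2.4
x=23: ŷ = 6 + 2.9·23 = 72.7; e = 69.5 − 72.7 = -3.2
x=25: ŷ = 6 + 2.9·25 = 78.5; e = 78.9 − 78.5 = 0.4
SSE = 19.36 + 4 + 29.16 + 9 + 1 + 1.96 + 5.76 + 10.24 + 0.16 = 80.64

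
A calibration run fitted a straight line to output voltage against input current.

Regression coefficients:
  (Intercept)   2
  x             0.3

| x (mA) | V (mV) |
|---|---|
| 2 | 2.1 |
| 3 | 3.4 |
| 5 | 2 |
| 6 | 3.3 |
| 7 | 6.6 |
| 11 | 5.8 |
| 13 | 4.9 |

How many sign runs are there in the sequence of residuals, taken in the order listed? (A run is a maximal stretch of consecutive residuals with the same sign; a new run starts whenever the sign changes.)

x=2: V̂ = 2 + 0.3·2 = 2.6; e = 2.1 − 2.6 = -0.5
x=3: V̂ = 2 + 0.3·3 = 2.9; e = 3.4 − 2.9 = 0.5
x=5: V̂ = 2 + 0.3·5 = 3.5; e = 2 − 3.5 = -1.5
x=6: V̂ = 2 + 0.3·6 = 3.8; e = 3.3 − 3.8 = -0.5
x=7: V̂ = 2 + 0.3·7 = 4.1; e = 6.6 − 4.1 = 2.5
x=11: V̂ = 2 + 0.3·11 = 5.3; e = 5.8 − 5.3 = 0.5
x=13: V̂ = 2 + 0.3·13 = 5.9; e = 4.9 − 5.9 = -1
Signs: − + − − + + −
Runs: −×1, +×1, −×2, +×2, −×1 → 5

5 runs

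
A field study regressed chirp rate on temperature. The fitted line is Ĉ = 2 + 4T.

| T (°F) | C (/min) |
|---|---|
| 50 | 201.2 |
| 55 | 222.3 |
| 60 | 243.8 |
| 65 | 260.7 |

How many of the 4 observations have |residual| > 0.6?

T=50: Ĉ = 2 + 4·50 = 202; e = 201.2 − 202 = -0.8
T=55: Ĉ = 2 + 4·55 = 222; e = 222.3 − 222 = 0.3
T=60: Ĉ = 2 + 4·60 = 242; e = 243.8 − 242 = 1.8
T=65: Ĉ = 2 + 4·65 = 262; e = 260.7 − 262 = -1.3
|e| > 0.6: T=50 (|e|=0.8), T=60 (|e|=1.8), T=65 (|e|=1.3) → 3

3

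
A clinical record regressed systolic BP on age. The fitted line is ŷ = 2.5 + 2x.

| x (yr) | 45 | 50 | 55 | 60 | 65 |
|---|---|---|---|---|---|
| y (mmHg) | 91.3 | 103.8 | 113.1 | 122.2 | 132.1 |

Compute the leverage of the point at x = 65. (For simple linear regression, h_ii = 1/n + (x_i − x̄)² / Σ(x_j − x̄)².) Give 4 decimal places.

h = 0.6000

x̄ = (45 + 50 + 55 + 60 + 65)/5 = 55
Σ(x − x̄)² = 100 + 25 + 0 + 25 + 100 = 250
h = 1/5 + (10)²/250 = 0.2 + 0.4 = 0.6000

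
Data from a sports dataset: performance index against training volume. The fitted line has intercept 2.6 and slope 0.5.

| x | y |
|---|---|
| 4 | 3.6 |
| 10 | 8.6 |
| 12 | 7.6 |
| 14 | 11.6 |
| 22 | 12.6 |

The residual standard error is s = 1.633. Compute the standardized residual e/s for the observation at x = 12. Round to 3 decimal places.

ŷ = 2.6 + 0.5·12 = 8.6
e = 7.6 − 8.6 = -1
e/s = -1 / 1.633 = -0.612

-0.612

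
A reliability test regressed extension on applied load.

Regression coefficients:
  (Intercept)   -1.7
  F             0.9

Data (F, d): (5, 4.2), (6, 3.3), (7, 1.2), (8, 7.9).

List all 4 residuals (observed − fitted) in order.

1.4, -0.4, -3.4, 2.4

F=5: d̂ = -1.7 + 0.9·5 = 2.8; r = 4.2 − 2.8 = 1.4
F=6: d̂ = -1.7 + 0.9·6 = 3.7; r = 3.3 − 3.7 = -0.4
F=7: d̂ = -1.7 + 0.9·7 = 4.6; r = 1.2 − 4.6 = -3.4
F=8: d̂ = -1.7 + 0.9·8 = 5.5; r = 7.9 − 5.5 = 2.4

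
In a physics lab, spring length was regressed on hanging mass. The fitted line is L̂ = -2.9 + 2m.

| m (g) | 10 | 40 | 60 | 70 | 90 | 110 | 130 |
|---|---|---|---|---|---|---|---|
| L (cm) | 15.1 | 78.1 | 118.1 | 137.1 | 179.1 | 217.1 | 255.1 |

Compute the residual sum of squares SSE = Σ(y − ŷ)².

m=10: L̂ = -2.9 + 2·10 = 17.1; r = 15.1 − 17.1 = -2
m=40: L̂ = -2.9 + 2·40 = 77.1; r = 78.1 − 77.1 = 1
m=60: L̂ = -2.9 + 2·60 = 117.1; r = 118.1 − 117.1 = 1
m=70: L̂ = -2.9 + 2·70 = 137.1; r = 137.1 − 137.1 = 0
m=90: L̂ = -2.9 + 2·90 = 177.1; r = 179.1 − 177.1 = 2
m=110: L̂ = -2.9 + 2·110 = 217.1; r = 217.1 − 217.1 = 0
m=130: L̂ = -2.9 + 2·130 = 257.1; r = 255.1 − 257.1 = -2
SSE = 4 + 1 + 1 + 0 + 4 + 0 + 4 = 14

SSE = 14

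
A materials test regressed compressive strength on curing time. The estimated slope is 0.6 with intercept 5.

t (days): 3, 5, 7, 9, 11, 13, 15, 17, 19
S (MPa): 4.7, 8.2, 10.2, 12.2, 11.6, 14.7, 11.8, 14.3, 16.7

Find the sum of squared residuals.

SSE = 18.04

t=3: ŷ = 5 + 0.6·3 = 6.8; e = 4.7 − 6.8 = -2.1
t=5: ŷ = 5 + 0.6·5 = 8; e = 8.2 − 8 = 0.2
t=7: ŷ = 5 + 0.6·7 = 9.2; e = 10.2 − 9.2 = 1
t=9: ŷ = 5 + 0.6·9 = 10.4; e = 12.2 − 10.4 = 1.8
t=11: ŷ = 5 + 0.6·11 = 11.6; e = 11.6 − 11.6 = 0
t=13: ŷ = 5 + 0.6·13 = 12.8; e = 14.7 − 12.8 = 1.9
t=15: ŷ = 5 + 0.6·15 = 14; e = 11.8 − 14 = -2.2
t=17: ŷ = 5 + 0.6·17 = 15.2; e = 14.3 − 15.2 = -0.9
t=19: ŷ = 5 + 0.6·19 = 16.4; e = 16.7 − 16.4 = 0.3
SSE = 4.41 + 0.04 + 1 + 3.24 + 0 + 3.61 + 4.84 + 0.81 + 0.09 = 18.04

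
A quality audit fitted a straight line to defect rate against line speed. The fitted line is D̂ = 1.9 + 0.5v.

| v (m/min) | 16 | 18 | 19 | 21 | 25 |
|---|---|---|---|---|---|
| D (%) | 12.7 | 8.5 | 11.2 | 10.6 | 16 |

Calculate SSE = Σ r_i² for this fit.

v=16: D̂ = 1.9 + 0.5·16 = 9.9; r = 12.7 − 9.9 = 2.8
v=18: D̂ = 1.9 + 0.5·18 = 10.9; r = 8.5 − 10.9 = -2.4
v=19: D̂ = 1.9 + 0.5·19 = 11.4; r = 11.2 − 11.4 = -0.2
v=21: D̂ = 1.9 + 0.5·21 = 12.4; r = 10.6 − 12.4 = -1.8
v=25: D̂ = 1.9 + 0.5·25 = 14.4; r = 16 − 14.4 = 1.6
SSE = 7.84 + 5.76 + 0.04 + 3.24 + 2.56 = 19.44

SSE = 19.44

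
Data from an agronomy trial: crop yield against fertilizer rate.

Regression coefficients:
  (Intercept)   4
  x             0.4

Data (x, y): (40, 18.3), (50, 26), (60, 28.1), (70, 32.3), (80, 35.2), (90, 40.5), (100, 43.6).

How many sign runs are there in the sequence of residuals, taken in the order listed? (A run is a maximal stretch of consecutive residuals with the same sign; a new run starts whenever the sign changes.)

5 runs

x=40: ŷ = 4 + 0.4·40 = 20; e = 18.3 − 20 = -1.7
x=50: ŷ = 4 + 0.4·50 = 24; e = 26 − 24 = 2
x=60: ŷ = 4 + 0.4·60 = 28; e = 28.1 − 28 = 0.1
x=70: ŷ = 4 + 0.4·70 = 32; e = 32.3 − 32 = 0.3
x=80: ŷ = 4 + 0.4·80 = 36; e = 35.2 − 36 = -0.8
x=90: ŷ = 4 + 0.4·90 = 40; e = 40.5 − 40 = 0.5
x=100: ŷ = 4 + 0.4·100 = 44; e = 43.6 − 44 = -0.4
Signs: − + + + − + −
Runs: −×1, +×3, −×1, +×1, −×1 → 5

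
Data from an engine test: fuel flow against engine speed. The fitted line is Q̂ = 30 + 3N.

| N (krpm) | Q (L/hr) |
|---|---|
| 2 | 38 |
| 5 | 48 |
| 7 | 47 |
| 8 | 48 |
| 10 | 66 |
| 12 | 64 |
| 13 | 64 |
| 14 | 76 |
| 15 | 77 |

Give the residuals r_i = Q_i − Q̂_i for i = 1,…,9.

2, 3, -4, -6, 6, -2, -5, 4, 2

N=2: Q̂ = 30 + 3·2 = 36; r = 38 − 36 = 2
N=5: Q̂ = 30 + 3·5 = 45; r = 48 − 45 = 3
N=7: Q̂ = 30 + 3·7 = 51; r = 47 − 51 = -4
N=8: Q̂ = 30 + 3·8 = 54; r = 48 − 54 = -6
N=10: Q̂ = 30 + 3·10 = 60; r = 66 − 60 = 6
N=12: Q̂ = 30 + 3·12 = 66; r = 64 − 66 = -2
N=13: Q̂ = 30 + 3·13 = 69; r = 64 − 69 = -5
N=14: Q̂ = 30 + 3·14 = 72; r = 76 − 72 = 4
N=15: Q̂ = 30 + 3·15 = 75; r = 77 − 75 = 2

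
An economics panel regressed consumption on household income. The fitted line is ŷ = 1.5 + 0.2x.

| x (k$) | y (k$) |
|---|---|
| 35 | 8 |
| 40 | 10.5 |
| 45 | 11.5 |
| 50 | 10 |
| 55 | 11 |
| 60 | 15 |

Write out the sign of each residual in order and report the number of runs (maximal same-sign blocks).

x=35: ŷ = 1.5 + 0.2·35 = 8.5; r = 8 − 8.5 = -0.5
x=40: ŷ = 1.5 + 0.2·40 = 9.5; r = 10.5 − 9.5 = 1
x=45: ŷ = 1.5 + 0.2·45 = 10.5; r = 11.5 − 10.5 = 1
x=50: ŷ = 1.5 + 0.2·50 = 11.5; r = 10 − 11.5 = -1.5
x=55: ŷ = 1.5 + 0.2·55 = 12.5; r = 11 − 12.5 = -1.5
x=60: ŷ = 1.5 + 0.2·60 = 13.5; r = 15 − 13.5 = 1.5
Signs: − + + − − +
Runs: −×1, +×2, −×2, +×1 → 4

4 runs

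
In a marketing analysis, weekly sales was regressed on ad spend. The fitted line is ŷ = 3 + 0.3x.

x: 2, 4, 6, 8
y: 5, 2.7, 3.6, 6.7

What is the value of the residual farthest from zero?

e = -1.5

x=2: ŷ = 3 + 0.3·2 = 3.6; e = 5 − 3.6 = 1.4
x=4: ŷ = 3 + 0.3·4 = 4.2; e = 2.7 − 4.2 = -1.5
x=6: ŷ = 3 + 0.3·6 = 4.8; e = 3.6 − 4.8 = -1.2
x=8: ŷ = 3 + 0.3·8 = 5.4; e = 6.7 − 5.4 = 1.3
Largest |e| is 1.5 at x = 4, residual -1.5.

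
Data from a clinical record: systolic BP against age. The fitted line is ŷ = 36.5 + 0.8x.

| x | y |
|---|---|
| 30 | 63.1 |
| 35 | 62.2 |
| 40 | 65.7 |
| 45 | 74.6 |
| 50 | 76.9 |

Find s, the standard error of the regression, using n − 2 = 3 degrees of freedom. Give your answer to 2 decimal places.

x=30: ŷ = 36.5 + 0.8·30 = 60.5; r = 63.1 − 60.5 = 2.6
x=35: ŷ = 36.5 + 0.8·35 = 64.5; r = 62.2 − 64.5 = -2.3
x=40: ŷ = 36.5 + 0.8·40 = 68.5; r = 65.7 − 68.5 = -2.8
x=45: ŷ = 36.5 + 0.8·45 = 72.5; r = 74.6 − 72.5 = 2.1
x=50: ŷ = 36.5 + 0.8·50 = 76.5; r = 76.9 − 76.5 = 0.4
SSE = 6.76 + 5.29 + 7.84 + 4.41 + 0.16 = 24.46
s = √(24.46/3) = √8.15333 ≈ 2.86

s = 2.86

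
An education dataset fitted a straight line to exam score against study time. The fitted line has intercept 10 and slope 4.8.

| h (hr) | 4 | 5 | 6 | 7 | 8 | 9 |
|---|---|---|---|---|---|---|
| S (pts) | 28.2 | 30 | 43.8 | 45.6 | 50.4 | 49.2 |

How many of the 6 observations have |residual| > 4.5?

1

h=4: ŷ = 10 + 4.8·4 = 29.2; e = 28.2 − 29.2 = -1
h=5: ŷ = 10 + 4.8·5 = 34; e = 30 − 34 = -4
h=6: ŷ = 10 + 4.8·6 = 38.8; e = 43.8 − 38.8 = 5
h=7: ŷ = 10 + 4.8·7 = 43.6; e = 45.6 − 43.6 = 2
h=8: ŷ = 10 + 4.8·8 = 48.4; e = 50.4 − 48.4 = 2
h=9: ŷ = 10 + 4.8·9 = 53.2; e = 49.2 − 53.2 = -4
|e| > 4.5: h=6 (|e|=5) → 1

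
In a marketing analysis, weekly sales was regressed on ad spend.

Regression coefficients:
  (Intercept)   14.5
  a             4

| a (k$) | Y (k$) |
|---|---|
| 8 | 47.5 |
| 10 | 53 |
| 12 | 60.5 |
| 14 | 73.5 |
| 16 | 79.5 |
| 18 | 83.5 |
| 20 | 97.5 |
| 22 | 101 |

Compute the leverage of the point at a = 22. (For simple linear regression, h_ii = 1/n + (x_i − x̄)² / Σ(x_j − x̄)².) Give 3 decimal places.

h = 0.417

ā = (8 + 10 + 12 + 14 + 16 + 18 + 20 + 22)/8 = 15
Σ(a − ā)² = 49 + 25 + 9 + 1 + 1 + 9 + 25 + 49 = 168
h = 1/8 + (7)²/168 = 0.125 + 0.291667 = 0.417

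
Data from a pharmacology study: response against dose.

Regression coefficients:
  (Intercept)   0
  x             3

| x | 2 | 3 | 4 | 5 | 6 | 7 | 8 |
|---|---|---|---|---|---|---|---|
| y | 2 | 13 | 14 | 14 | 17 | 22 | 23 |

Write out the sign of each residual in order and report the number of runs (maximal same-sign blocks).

5 runs

x=2: ŷ = 3·2 = 6; r = 2 − 6 = -4
x=3: ŷ = 3·3 = 9; r = 13 − 9 = 4
x=4: ŷ = 3·4 = 12; r = 14 − 12 = 2
x=5: ŷ = 3·5 = 15; r = 14 − 15 = -1
x=6: ŷ = 3·6 = 18; r = 17 − 18 = -1
x=7: ŷ = 3·7 = 21; r = 22 − 21 = 1
x=8: ŷ = 3·8 = 24; r = 23 − 24 = -1
Signs: − + + − − + −
Runs: −×1, +×2, −×2, +×1, −×1 → 5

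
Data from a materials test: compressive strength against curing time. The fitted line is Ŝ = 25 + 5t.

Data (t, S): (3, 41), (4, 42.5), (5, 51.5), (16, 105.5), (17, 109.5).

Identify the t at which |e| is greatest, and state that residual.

t = 4, e = -2.5

t=3: Ŝ = 25 + 5·3 = 40; e = 41 − 40 = 1
t=4: Ŝ = 25 + 5·4 = 45; e = 42.5 − 45 = -2.5
t=5: Ŝ = 25 + 5·5 = 50; e = 51.5 − 50 = 1.5
t=16: Ŝ = 25 + 5·16 = 105; e = 105.5 − 105 = 0.5
t=17: Ŝ = 25 + 5·17 = 110; e = 109.5 − 110 = -0.5
Largest |e| is 2.5 at t = 4, residual -2.5.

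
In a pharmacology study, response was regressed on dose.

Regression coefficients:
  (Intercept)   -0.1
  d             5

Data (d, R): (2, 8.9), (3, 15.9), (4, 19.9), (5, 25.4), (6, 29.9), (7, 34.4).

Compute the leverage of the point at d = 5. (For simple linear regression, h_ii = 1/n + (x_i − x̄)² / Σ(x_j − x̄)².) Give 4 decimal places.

d̄ = (2 + 3 + 4 + 5 + 6 + 7)/6 = 4.5
Σ(d − d̄)² = 6.25 + 2.25 + 0.25 + 0.25 + 2.25 + 6.25 = 17.5
h = 1/6 + (0.5)²/17.5 = 0.166667 + 0.0142857 = 0.1810

h = 0.1810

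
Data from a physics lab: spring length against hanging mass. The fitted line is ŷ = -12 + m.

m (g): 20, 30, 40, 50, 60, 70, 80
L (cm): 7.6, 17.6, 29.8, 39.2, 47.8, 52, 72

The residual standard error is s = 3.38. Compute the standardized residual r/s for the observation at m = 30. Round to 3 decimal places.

ŷ = -12 + 30 = 18
r = 17.6 − 18 = -0.4
r/s = -0.4 / 3.38 = -0.118

-0.118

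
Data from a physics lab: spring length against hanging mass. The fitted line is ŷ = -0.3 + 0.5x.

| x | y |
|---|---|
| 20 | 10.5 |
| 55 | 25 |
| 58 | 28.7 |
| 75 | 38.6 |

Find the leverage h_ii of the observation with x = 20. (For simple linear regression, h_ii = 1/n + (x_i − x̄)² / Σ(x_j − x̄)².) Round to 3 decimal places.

x̄ = (20 + 55 + 58 + 75)/4 = 52
Σ(x − x̄)² = 1024 + 9 + 36 + 529 = 1598
h = 1/4 + (-32)²/1598 = 0.25 + 0.640801 = 0.891

h = 0.891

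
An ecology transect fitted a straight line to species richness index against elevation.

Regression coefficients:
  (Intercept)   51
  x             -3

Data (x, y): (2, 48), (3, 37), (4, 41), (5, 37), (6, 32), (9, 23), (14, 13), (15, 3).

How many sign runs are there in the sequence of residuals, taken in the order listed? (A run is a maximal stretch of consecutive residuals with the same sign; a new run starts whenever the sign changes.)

x=2: ŷ = 51 − 3·2 = 45; r = 48 − 45 = 3
x=3: ŷ = 51 − 3·3 = 42; r = 37 − 42 = -5
x=4: ŷ = 51 − 3·4 = 39; r = 41 − 39 = 2
x=5: ŷ = 51 − 3·5 = 36; r = 37 − 36 = 1
x=6: ŷ = 51 − 3·6 = 33; r = 32 − 33 = -1
x=9: ŷ = 51 − 3·9 = 24; r = 23 − 24 = -1
x=14: ŷ = 51 − 3·14 = 9; r = 13 − 9 = 4
x=15: ŷ = 51 − 3·15 = 6; r = 3 − 6 = -3
Signs: + − + + − − + −
Runs: +×1, −×1, +×2, −×2, +×1, −×1 → 6

6 runs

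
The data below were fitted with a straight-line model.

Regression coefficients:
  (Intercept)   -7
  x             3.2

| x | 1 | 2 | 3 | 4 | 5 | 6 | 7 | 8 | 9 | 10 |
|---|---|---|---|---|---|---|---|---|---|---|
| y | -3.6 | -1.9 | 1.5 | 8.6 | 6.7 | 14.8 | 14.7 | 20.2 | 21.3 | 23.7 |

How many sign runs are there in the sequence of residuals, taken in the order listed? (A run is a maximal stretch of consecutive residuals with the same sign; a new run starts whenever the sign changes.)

x=1: ŷ = -7 + 3.2·1 = -3.8; r = -3.6 − (-3.8) = 0.2
x=2: ŷ = -7 + 3.2·2 = -0.6; r = -1.9 − (-0.6) = -1.3
x=3: ŷ = -7 + 3.2·3 = 2.6; r = 1.5 − 2.6 = -1.1
x=4: ŷ = -7 + 3.2·4 = 5.8; r = 8.6 − 5.8 = 2.8
x=5: ŷ = -7 + 3.2·5 = 9; r = 6.7 − 9 = -2.3
x=6: ŷ = -7 + 3.2·6 = 12.2; r = 14.8 − 12.2 = 2.6
x=7: ŷ = -7 + 3.2·7 = 15.4; r = 14.7 − 15.4 = -0.7
x=8: ŷ = -7 + 3.2·8 = 18.6; r = 20.2 − 18.6 = 1.6
x=9: ŷ = -7 + 3.2·9 = 21.8; r = 21.3 − 21.8 = -0.5
x=10: ŷ = -7 + 3.2·10 = 25; r = 23.7 − 25 = -1.3
Signs: + − − + − + − + − −
Runs: +×1, −×2, +×1, −×1, +×1, −×1, +×1, −×2 → 8

8 runs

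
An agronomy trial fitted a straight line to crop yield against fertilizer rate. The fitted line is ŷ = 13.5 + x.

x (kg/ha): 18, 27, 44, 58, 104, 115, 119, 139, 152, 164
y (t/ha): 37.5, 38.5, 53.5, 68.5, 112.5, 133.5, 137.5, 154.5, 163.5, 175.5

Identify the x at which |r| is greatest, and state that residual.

x = 18, r = 6

x=18: ŷ = 13.5 + 18 = 31.5; r = 37.5 − 31.5 = 6
x=27: ŷ = 13.5 + 27 = 40.5; r = 38.5 − 40.5 = -2
x=44: ŷ = 13.5 + 44 = 57.5; r = 53.5 − 57.5 = -4
x=58: ŷ = 13.5 + 58 = 71.5; r = 68.5 − 71.5 = -3
x=104: ŷ = 13.5 + 104 = 117.5; r = 112.5 − 117.5 = -5
x=115: ŷ = 13.5 + 115 = 128.5; r = 133.5 − 128.5 = 5
x=119: ŷ = 13.5 + 119 = 132.5; r = 137.5 − 132.5 = 5
x=139: ŷ = 13.5 + 139 = 152.5; r = 154.5 − 152.5 = 2
x=152: ŷ = 13.5 + 152 = 165.5; r = 163.5 − 165.5 = -2
x=164: ŷ = 13.5 + 164 = 177.5; r = 175.5 − 177.5 = -2
Largest |r| is 6 at x = 18, residual 6.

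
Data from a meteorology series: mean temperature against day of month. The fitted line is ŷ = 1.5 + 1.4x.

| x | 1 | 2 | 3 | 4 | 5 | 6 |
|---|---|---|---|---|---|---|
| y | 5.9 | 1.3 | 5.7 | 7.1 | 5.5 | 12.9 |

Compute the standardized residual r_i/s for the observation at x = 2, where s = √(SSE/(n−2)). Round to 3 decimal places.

-1.000

x=1: ŷ = 1.5 + 1.4·1 = 2.9; r = 5.9 − 2.9 = 3
x=2: ŷ = 1.5 + 1.4·2 = 4.3; r = 1.3 − 4.3 = -3
x=3: ŷ = 1.5 + 1.4·3 = 5.7; r = 5.7 − 5.7 = 0
x=4: ŷ = 1.5 + 1.4·4 = 7.1; r = 7.1 − 7.1 = 0
x=5: ŷ = 1.5 + 1.4·5 = 8.5; r = 5.5 − 8.5 = -3
x=6: ŷ = 1.5 + 1.4·6 = 9.9; r = 12.9 − 9.9 = 3
SSE = 9 + 9 + 0 + 0 + 9 + 9 = 36
s = √(36/4) = 3
r/s = -3 / 3 = -1.000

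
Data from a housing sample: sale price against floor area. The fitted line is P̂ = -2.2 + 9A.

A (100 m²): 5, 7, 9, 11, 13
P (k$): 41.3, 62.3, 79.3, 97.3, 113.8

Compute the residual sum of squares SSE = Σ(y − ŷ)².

A=5: P̂ = -2.2 + 9·5 = 42.8; e = 41.3 − 42.8 = -1.5
A=7: P̂ = -2.2 + 9·7 = 60.8; e = 62.3 − 60.8 = 1.5
A=9: P̂ = -2.2 + 9·9 = 78.8; e = 79.3 − 78.8 = 0.5
A=11: P̂ = -2.2 + 9·11 = 96.8; e = 97.3 − 96.8 = 0.5
A=13: P̂ = -2.2 + 9·13 = 114.8; e = 113.8 − 114.8 = -1
SSE = 2.25 + 2.25 + 0.25 + 0.25 + 1 = 6

SSE = 6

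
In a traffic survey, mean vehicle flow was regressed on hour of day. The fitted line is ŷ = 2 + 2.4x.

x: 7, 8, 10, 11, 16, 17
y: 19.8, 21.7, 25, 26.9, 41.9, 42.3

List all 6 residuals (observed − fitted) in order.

x=7: ŷ = 2 + 2.4·7 = 18.8; r = 19.8 − 18.8 = 1
x=8: ŷ = 2 + 2.4·8 = 21.2; r = 21.7 − 21.2 = 0.5
x=10: ŷ = 2 + 2.4·10 = 26; r = 25 − 26 = -1
x=11: ŷ = 2 + 2.4·11 = 28.4; r = 26.9 − 28.4 = -1.5
x=16: ŷ = 2 + 2.4·16 = 40.4; r = 41.9 − 40.4 = 1.5
x=17: ŷ = 2 + 2.4·17 = 42.8; r = 42.3 − 42.8 = -0.5

1, 0.5, -1, -1.5, 1.5, -0.5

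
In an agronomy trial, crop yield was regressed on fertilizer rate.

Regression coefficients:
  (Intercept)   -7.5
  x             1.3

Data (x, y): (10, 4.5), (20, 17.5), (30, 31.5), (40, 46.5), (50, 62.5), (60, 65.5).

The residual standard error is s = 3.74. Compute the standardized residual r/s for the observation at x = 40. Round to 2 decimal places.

0.53

ŷ = -7.5 + 1.3·40 = 44.5
r = 46.5 − 44.5 = 2
r/s = 2 / 3.74 = 0.53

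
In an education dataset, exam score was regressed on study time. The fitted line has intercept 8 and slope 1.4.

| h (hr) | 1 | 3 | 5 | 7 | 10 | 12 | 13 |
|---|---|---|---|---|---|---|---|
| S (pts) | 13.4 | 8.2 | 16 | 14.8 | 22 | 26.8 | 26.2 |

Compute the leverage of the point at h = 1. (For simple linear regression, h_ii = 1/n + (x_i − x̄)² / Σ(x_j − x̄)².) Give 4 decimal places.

h = 0.4579

h̄ = (1 + 3 + 5 + 7 + 10 + 12 + 13)/7 = 7.28571
Σ(h − h̄)² = 39.5102 + 18.3673 + 5.22449 + 0.0816327 + 7.36735 + 22.2245 + 32.6531 = 125.429
h = 1/7 + (-6.28571)²/125.429 = 0.142857 + 0.315002 = 0.4579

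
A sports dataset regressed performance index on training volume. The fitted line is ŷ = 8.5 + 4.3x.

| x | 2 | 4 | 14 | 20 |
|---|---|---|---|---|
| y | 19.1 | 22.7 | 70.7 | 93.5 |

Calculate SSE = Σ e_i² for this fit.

SSE = 18

x=2: ŷ = 8.5 + 4.3·2 = 17.1; e = 19.1 − 17.1 = 2
x=4: ŷ = 8.5 + 4.3·4 = 25.7; e = 22.7 − 25.7 = -3
x=14: ŷ = 8.5 + 4.3·14 = 68.7; e = 70.7 − 68.7 = 2
x=20: ŷ = 8.5 + 4.3·20 = 94.5; e = 93.5 − 94.5 = -1
SSE = 4 + 9 + 4 + 1 = 18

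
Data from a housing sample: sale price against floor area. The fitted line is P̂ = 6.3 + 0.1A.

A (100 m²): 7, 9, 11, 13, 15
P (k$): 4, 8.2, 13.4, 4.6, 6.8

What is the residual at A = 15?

P̂ = 6.3 + 0.1·15 = 7.8
r = 6.8 − 7.8 = -1

r = -1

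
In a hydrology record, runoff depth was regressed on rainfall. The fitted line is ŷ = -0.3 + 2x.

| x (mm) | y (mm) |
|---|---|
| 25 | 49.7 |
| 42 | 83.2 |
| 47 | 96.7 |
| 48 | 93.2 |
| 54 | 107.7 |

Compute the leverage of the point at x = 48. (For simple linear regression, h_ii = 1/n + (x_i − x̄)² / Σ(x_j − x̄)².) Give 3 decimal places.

x̄ = (25 + 42 + 47 + 48 + 54)/5 = 43.2
Σ(x − x̄)² = 331.24 + 1.44 + 14.44 + 23.04 + 116.64 = 486.8
h = 1/5 + (4.8)²/486.8 = 0.2 + 0.0473295 = 0.247

h = 0.247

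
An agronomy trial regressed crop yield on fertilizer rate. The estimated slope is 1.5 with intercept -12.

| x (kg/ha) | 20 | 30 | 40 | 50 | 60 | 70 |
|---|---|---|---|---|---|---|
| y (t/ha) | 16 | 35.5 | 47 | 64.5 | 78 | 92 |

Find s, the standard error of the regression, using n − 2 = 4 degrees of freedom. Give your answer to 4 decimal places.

x=20: ŷ = -12 + 1.5·20 = 18; e = 16 − 18 = -2
x=30: ŷ = -12 + 1.5·30 = 33; e = 35.5 − 33 = 2.5
x=40: ŷ = -12 + 1.5·40 = 48; e = 47 − 48 = -1
x=50: ŷ = -12 + 1.5·50 = 63; e = 64.5 − 63 = 1.5
x=60: ŷ = -12 + 1.5·60 = 78; e = 78 − 78 = 0
x=70: ŷ = -12 + 1.5·70 = 93; e = 92 − 93 = -1
SSE = 4 + 6.25 + 1 + 2.25 + 0 + 1 = 14.5
s = √(14.5/4) = √3.625 ≈ 1.9039

s = 1.9039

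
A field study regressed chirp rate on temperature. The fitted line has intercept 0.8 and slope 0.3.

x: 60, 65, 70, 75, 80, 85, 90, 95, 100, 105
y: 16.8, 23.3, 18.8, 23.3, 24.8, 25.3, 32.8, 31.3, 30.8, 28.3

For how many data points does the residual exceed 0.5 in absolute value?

x=60: ŷ = 0.8 + 0.3·60 = 18.8; e = 16.8 − 18.8 = -2
x=65: ŷ = 0.8 + 0.3·65 = 20.3; e = 23.3 − 20.3 = 3
x=70: ŷ = 0.8 + 0.3·70 = 21.8; e = 18.8 − 21.8 = -3
x=75: ŷ = 0.8 + 0.3·75 = 23.3; e = 23.3 − 23.3 = 0
x=80: ŷ = 0.8 + 0.3·80 = 24.8; e = 24.8 − 24.8 = 0
x=85: ŷ = 0.8 + 0.3·85 = 26.3; e = 25.3 − 26.3 = -1
x=90: ŷ = 0.8 + 0.3·90 = 27.8; e = 32.8 − 27.8 = 5
x=95: ŷ = 0.8 + 0.3·95 = 29.3; e = 31.3 − 29.3 = 2
x=100: ŷ = 0.8 + 0.3·100 = 30.8; e = 30.8 − 30.8 = 0
x=105: ŷ = 0.8 + 0.3·105 = 32.3; e = 28.3 − 32.3 = -4
|e| > 0.5: x=60 (|e|=2), x=65 (|e|=3), x=70 (|e|=3), x=85 (|e|=1), x=90 (|e|=5), x=95 (|e|=2), x=105 (|e|=4) → 7

7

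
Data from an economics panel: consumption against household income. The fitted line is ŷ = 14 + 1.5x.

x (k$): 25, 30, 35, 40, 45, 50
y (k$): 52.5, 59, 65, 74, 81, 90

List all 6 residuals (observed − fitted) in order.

x=25: ŷ = 14 + 1.5·25 = 51.5; r = 52.5 − 51.5 = 1
x=30: ŷ = 14 + 1.5·30 = 59; r = 59 − 59 = 0
x=35: ŷ = 14 + 1.5·35 = 66.5; r = 65 − 66.5 = -1.5
x=40: ŷ = 14 + 1.5·40 = 74; r = 74 − 74 = 0
x=45: ŷ = 14 + 1.5·45 = 81.5; r = 81 − 81.5 = -0.5
x=50: ŷ = 14 + 1.5·50 = 89; r = 90 − 89 = 1

1, 0, -1.5, 0, -0.5, 1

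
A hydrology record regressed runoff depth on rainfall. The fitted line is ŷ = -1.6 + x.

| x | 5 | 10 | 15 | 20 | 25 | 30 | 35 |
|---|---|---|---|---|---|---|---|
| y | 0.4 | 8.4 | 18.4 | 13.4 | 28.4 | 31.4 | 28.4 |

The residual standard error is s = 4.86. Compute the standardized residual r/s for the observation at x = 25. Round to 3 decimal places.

1.029

ŷ = -1.6 + 25 = 23.4
r = 28.4 − 23.4 = 5
r/s = 5 / 4.86 = 1.029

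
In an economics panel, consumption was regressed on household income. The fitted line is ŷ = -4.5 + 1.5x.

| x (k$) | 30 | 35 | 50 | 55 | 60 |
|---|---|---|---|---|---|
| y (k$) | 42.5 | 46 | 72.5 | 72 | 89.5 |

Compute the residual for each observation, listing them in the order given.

2, -2, 2, -6, 4

x=30: ŷ = -4.5 + 1.5·30 = 40.5; r = 42.5 − 40.5 = 2
x=35: ŷ = -4.5 + 1.5·35 = 48; r = 46 − 48 = -2
x=50: ŷ = -4.5 + 1.5·50 = 70.5; r = 72.5 − 70.5 = 2
x=55: ŷ = -4.5 + 1.5·55 = 78; r = 72 − 78 = -6
x=60: ŷ = -4.5 + 1.5·60 = 85.5; r = 89.5 − 85.5 = 4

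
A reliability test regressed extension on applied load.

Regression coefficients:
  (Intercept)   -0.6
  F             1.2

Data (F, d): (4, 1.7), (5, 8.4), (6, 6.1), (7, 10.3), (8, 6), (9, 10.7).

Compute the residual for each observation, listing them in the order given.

-2.5, 3, -0.5, 2.5, -3, 0.5

F=4: d̂ = -0.6 + 1.2·4 = 4.2; e = 1.7 − 4.2 = -2.5
F=5: d̂ = -0.6 + 1.2·5 = 5.4; e = 8.4 − 5.4 = 3
F=6: d̂ = -0.6 + 1.2·6 = 6.6; e = 6.1 − 6.6 = -0.5
F=7: d̂ = -0.6 + 1.2·7 = 7.8; e = 10.3 − 7.8 = 2.5
F=8: d̂ = -0.6 + 1.2·8 = 9; e = 6 − 9 = -3
F=9: d̂ = -0.6 + 1.2·9 = 10.2; e = 10.7 − 10.2 = 0.5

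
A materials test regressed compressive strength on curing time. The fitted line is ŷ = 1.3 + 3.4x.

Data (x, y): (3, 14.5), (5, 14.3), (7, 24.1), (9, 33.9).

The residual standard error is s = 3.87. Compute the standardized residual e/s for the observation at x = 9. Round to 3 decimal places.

0.517

ŷ = 1.3 + 3.4·9 = 31.9
e = 33.9 − 31.9 = 2
e/s = 2 / 3.87 = 0.517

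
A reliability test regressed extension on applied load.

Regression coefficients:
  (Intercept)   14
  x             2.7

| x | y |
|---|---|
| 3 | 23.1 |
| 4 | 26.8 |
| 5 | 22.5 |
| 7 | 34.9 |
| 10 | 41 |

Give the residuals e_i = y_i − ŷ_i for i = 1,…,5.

x=3: ŷ = 14 + 2.7·3 = 22.1; e = 23.1 − 22.1 = 1
x=4: ŷ = 14 + 2.7·4 = 24.8; e = 26.8 − 24.8 = 2
x=5: ŷ = 14 + 2.7·5 = 27.5; e = 22.5 − 27.5 = -5
x=7: ŷ = 14 + 2.7·7 = 32.9; e = 34.9 − 32.9 = 2
x=10: ŷ = 14 + 2.7·10 = 41; e = 41 − 41 = 0

1, 2, -5, 2, 0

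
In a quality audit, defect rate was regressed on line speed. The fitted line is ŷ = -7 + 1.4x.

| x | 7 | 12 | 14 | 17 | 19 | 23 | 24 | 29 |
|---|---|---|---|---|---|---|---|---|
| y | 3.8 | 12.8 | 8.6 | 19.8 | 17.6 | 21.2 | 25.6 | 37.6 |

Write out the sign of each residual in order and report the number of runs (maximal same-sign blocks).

x=7: ŷ = -7 + 1.4·7 = 2.8; r = 3.8 − 2.8 = 1
x=12: ŷ = -7 + 1.4·12 = 9.8; r = 12.8 − 9.8 = 3
x=14: ŷ = -7 + 1.4·14 = 12.6; r = 8.6 − 12.6 = -4
x=17: ŷ = -7 + 1.4·17 = 16.8; r = 19.8 − 16.8 = 3
x=19: ŷ = -7 + 1.4·19 = 19.6; r = 17.6 − 19.6 = -2
x=23: ŷ = -7 + 1.4·23 = 25.2; r = 21.2 − 25.2 = -4
x=24: ŷ = -7 + 1.4·24 = 26.6; r = 25.6 − 26.6 = -1
x=29: ŷ = -7 + 1.4·29 = 33.6; r = 37.6 − 33.6 = 4
Signs: + + − + − − − +
Runs: +×2, −×1, +×1, −×3, +×1 → 5

5 runs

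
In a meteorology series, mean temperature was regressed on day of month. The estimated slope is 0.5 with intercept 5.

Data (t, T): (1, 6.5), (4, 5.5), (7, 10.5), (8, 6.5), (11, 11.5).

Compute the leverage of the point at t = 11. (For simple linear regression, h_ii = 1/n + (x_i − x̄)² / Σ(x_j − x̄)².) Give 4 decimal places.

t̄ = (1 + 4 + 7 + 8 + 11)/5 = 6.2
Σ(t − t̄)² = 27.04 + 4.84 + 0.64 + 3.24 + 23.04 = 58.8
h = 1/5 + (4.8)²/58.8 = 0.2 + 0.391837 = 0.5918

h = 0.5918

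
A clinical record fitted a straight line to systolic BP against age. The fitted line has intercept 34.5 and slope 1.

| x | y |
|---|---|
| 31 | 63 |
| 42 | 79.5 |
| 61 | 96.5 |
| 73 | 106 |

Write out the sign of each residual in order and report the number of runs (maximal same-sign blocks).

x=31: ŷ = 34.5 + 31 = 65.5; e = 63 − 65.5 = -2.5
x=42: ŷ = 34.5 + 42 = 76.5; e = 79.5 − 76.5 = 3
x=61: ŷ = 34.5 + 61 = 95.5; e = 96.5 − 95.5 = 1
x=73: ŷ = 34.5 + 73 = 107.5; e = 106 − 107.5 = -1.5
Signs: − + + −
Runs: −×1, +×2, −×1 → 3

3 runs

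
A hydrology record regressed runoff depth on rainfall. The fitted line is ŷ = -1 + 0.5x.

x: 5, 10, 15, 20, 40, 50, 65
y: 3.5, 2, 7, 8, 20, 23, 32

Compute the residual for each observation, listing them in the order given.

2, -2, 0.5, -1, 1, -1, 0.5

x=5: ŷ = -1 + 0.5·5 = 1.5; e = 3.5 − 1.5 = 2
x=10: ŷ = -1 + 0.5·10 = 4; e = 2 − 4 = -2
x=15: ŷ = -1 + 0.5·15 = 6.5; e = 7 − 6.5 = 0.5
x=20: ŷ = -1 + 0.5·20 = 9; e = 8 − 9 = -1
x=40: ŷ = -1 + 0.5·40 = 19; e = 20 − 19 = 1
x=50: ŷ = -1 + 0.5·50 = 24; e = 23 − 24 = -1
x=65: ŷ = -1 + 0.5·65 = 31.5; e = 32 − 31.5 = 0.5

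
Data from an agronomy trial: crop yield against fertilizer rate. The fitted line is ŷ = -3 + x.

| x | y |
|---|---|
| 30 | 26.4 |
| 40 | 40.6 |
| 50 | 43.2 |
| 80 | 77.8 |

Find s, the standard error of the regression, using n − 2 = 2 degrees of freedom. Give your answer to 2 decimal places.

x=30: ŷ = -3 + 30 = 27; r = 26.4 − 27 = -0.6
x=40: ŷ = -3 + 40 = 37; r = 40.6 − 37 = 3.6
x=50: ŷ = -3 + 50 = 47; r = 43.2 − 47 = -3.8
x=80: ŷ = -3 + 80 = 77; r = 77.8 − 77 = 0.8
SSE = 0.36 + 12.96 + 14.44 + 0.64 = 28.4
s = √(28.4/2) = √14.2 ≈ 3.77

s = 3.77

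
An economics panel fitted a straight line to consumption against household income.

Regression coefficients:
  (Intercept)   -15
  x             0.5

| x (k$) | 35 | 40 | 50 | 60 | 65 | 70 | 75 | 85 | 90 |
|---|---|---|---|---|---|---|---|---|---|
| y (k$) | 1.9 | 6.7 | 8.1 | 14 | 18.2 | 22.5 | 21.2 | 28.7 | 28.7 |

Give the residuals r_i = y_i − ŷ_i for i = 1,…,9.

-0.6, 1.7, -1.9, -1, 0.7, 2.5, -1.3, 1.2, -1.3

x=35: ŷ = -15 + 0.5·35 = 2.5; r = 1.9 − 2.5 = -0.6
x=40: ŷ = -15 + 0.5·40 = 5; r = 6.7 − 5 = 1.7
x=50: ŷ = -15 + 0.5·50 = 10; r = 8.1 − 10 = -1.9
x=60: ŷ = -15 + 0.5·60 = 15; r = 14 − 15 = -1
x=65: ŷ = -15 + 0.5·65 = 17.5; r = 18.2 − 17.5 = 0.7
x=70: ŷ = -15 + 0.5·70 = 20; r = 22.5 − 20 = 2.5
x=75: ŷ = -15 + 0.5·75 = 22.5; r = 21.2 − 22.5 = -1.3
x=85: ŷ = -15 + 0.5·85 = 27.5; r = 28.7 − 27.5 = 1.2
x=90: ŷ = -15 + 0.5·90 = 30; r = 28.7 − 30 = -1.3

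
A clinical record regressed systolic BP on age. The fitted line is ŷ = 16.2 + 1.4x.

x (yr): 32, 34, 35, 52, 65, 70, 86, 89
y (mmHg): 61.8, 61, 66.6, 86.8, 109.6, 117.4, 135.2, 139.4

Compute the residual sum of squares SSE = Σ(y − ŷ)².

SSE = 35.2

x=32: ŷ = 16.2 + 1.4·32 = 61; r = 61.8 − 61 = 0.8
x=34: ŷ = 16.2 + 1.4·34 = 63.8; r = 61 − 63.8 = -2.8
x=35: ŷ = 16.2 + 1.4·35 = 65.2; r = 66.6 − 65.2 = 1.4
x=52: ŷ = 16.2 + 1.4·52 = 89; r = 86.8 − 89 = -2.2
x=65: ŷ = 16.2 + 1.4·65 = 107.2; r = 109.6 − 107.2 = 2.4
x=70: ŷ = 16.2 + 1.4·70 = 114.2; r = 117.4 − 114.2 = 3.2
x=86: ŷ = 16.2 + 1.4·86 = 136.6; r = 135.2 − 136.6 = -1.4
x=89: ŷ = 16.2 + 1.4·89 = 140.8; r = 139.4 − 140.8 = -1.4
SSE = 0.64 + 7.84 + 1.96 + 4.84 + 5.76 + 10.24 + 1.96 + 1.96 = 35.2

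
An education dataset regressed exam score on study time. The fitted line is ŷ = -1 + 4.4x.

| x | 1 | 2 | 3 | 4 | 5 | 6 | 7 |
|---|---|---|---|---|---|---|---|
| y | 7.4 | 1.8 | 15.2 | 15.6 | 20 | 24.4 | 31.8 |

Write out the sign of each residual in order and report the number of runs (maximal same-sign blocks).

5 runs

x=1: ŷ = -1 + 4.4·1 = 3.4; e = 7.4 − 3.4 = 4
x=2: ŷ = -1 + 4.4·2 = 7.8; e = 1.8 − 7.8 = -6
x=3: ŷ = -1 + 4.4·3 = 12.2; e = 15.2 − 12.2 = 3
x=4: ŷ = -1 + 4.4·4 = 16.6; e = 15.6 − 16.6 = -1
x=5: ŷ = -1 + 4.4·5 = 21; e = 20 − 21 = -1
x=6: ŷ = -1 + 4.4·6 = 25.4; e = 24.4 − 25.4 = -1
x=7: ŷ = -1 + 4.4·7 = 29.8; e = 31.8 − 29.8 = 2
Signs: + − + − − − +
Runs: +×1, −×1, +×1, −×3, +×1 → 5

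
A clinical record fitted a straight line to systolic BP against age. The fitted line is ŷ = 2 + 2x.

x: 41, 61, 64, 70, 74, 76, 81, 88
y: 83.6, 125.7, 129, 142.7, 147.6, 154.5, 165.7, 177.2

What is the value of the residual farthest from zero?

r = -2.4

x=41: ŷ = 2 + 2·41 = 84; r = 83.6 − 84 = -0.4
x=61: ŷ = 2 + 2·61 = 124; r = 125.7 − 124 = 1.7
x=64: ŷ = 2 + 2·64 = 130; r = 129 − 130 = -1
x=70: ŷ = 2 + 2·70 = 142; r = 142.7 − 142 = 0.7
x=74: ŷ = 2 + 2·74 = 150; r = 147.6 − 150 = -2.4
x=76: ŷ = 2 + 2·76 = 154; r = 154.5 − 154 = 0.5
x=81: ŷ = 2 + 2·81 = 164; r = 165.7 − 164 = 1.7
x=88: ŷ = 2 + 2·88 = 178; r = 177.2 − 178 = -0.8
Largest |r| is 2.4 at x = 74, residual -2.4.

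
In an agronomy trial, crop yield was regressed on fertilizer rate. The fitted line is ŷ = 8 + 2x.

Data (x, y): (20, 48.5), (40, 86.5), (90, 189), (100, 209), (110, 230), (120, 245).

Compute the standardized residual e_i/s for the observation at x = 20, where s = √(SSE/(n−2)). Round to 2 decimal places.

0.24

x=20: ŷ = 8 + 2·20 = 48; e = 48.5 − 48 = 0.5
x=40: ŷ = 8 + 2·40 = 88; e = 86.5 − 88 = -1.5
x=90: ŷ = 8 + 2·90 = 188; e = 189 − 188 = 1
x=100: ŷ = 8 + 2·100 = 208; e = 209 − 208 = 1
x=110: ŷ = 8 + 2·110 = 228; e = 230 − 228 = 2
x=120: ŷ = 8 + 2·120 = 248; e = 245 − 248 = -3
SSE = 0.25 + 2.25 + 1 + 1 + 4 + 9 = 17.5
s = √(17.5/4) = 2.09165
e/s = 0.5 / 2.09165 = 0.24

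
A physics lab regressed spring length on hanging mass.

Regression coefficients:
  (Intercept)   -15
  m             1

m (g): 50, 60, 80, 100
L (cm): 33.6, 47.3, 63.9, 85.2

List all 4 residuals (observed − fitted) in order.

m=50: L̂ = -15 + 50 = 35; e = 33.6 − 35 = -1.4
m=60: L̂ = -15 + 60 = 45; e = 47.3 − 45 = 2.3
m=80: L̂ = -15 + 80 = 65; e = 63.9 − 65 = -1.1
m=100: L̂ = -15 + 100 = 85; e = 85.2 − 85 = 0.2

-1.4, 2.3, -1.1, 0.2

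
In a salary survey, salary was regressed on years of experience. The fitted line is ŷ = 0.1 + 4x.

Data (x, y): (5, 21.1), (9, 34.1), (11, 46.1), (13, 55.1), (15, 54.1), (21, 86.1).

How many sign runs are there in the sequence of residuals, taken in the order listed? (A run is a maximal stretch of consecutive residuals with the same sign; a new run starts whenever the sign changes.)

x=5: ŷ = 0.1 + 4·5 = 20.1; r = 21.1 − 20.1 = 1
x=9: ŷ = 0.1 + 4·9 = 36.1; r = 34.1 − 36.1 = -2
x=11: ŷ = 0.1 + 4·11 = 44.1; r = 46.1 − 44.1 = 2
x=13: ŷ = 0.1 + 4·13 = 52.1; r = 55.1 − 52.1 = 3
x=15: ŷ = 0.1 + 4·15 = 60.1; r = 54.1 − 60.1 = -6
x=21: ŷ = 0.1 + 4·21 = 84.1; r = 86.1 − 84.1 = 2
Signs: + − + + − +
Runs: +×1, −×1, +×2, −×1, +×1 → 5

5 runs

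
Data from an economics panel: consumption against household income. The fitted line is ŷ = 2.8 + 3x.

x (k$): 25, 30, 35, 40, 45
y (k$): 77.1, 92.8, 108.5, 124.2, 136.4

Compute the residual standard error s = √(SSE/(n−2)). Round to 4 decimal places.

s = 1.2780

x=25: ŷ = 2.8 + 3·25 = 77.8; r = 77.1 − 77.8 = -0.7
x=30: ŷ = 2.8 + 3·30 = 92.8; r = 92.8 − 92.8 = 0
x=35: ŷ = 2.8 + 3·35 = 107.8; r = 108.5 − 107.8 = 0.7
x=40: ŷ = 2.8 + 3·40 = 122.8; r = 124.2 − 122.8 = 1.4
x=45: ŷ = 2.8 + 3·45 = 137.8; r = 136.4 − 137.8 = -1.4
SSE = 0.49 + 0 + 0.49 + 1.96 + 1.96 = 4.9
s = √(4.9/3) = √1.63333 ≈ 1.2780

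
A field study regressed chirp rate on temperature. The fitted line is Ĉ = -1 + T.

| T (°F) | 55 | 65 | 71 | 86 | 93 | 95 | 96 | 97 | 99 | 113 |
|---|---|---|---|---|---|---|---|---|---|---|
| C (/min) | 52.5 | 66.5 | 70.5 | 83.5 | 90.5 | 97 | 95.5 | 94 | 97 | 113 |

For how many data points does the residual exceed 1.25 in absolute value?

6

T=55: Ĉ = -1 + 55 = 54; e = 52.5 − 54 = -1.5
T=65: Ĉ = -1 + 65 = 64; e = 66.5 − 64 = 2.5
T=71: Ĉ = -1 + 71 = 70; e = 70.5 − 70 = 0.5
T=86: Ĉ = -1 + 86 = 85; e = 83.5 − 85 = -1.5
T=93: Ĉ = -1 + 93 = 92; e = 90.5 − 92 = -1.5
T=95: Ĉ = -1 + 95 = 94; e = 97 − 94 = 3
T=96: Ĉ = -1 + 96 = 95; e = 95.5 − 95 = 0.5
T=97: Ĉ = -1 + 97 = 96; e = 94 − 96 = -2
T=99: Ĉ = -1 + 99 = 98; e = 97 − 98 = -1
T=113: Ĉ = -1 + 113 = 112; e = 113 − 112 = 1
|e| > 1.25: T=55 (|e|=1.5), T=65 (|e|=2.5), T=86 (|e|=1.5), T=93 (|e|=1.5), T=95 (|e|=3), T=97 (|e|=2) → 6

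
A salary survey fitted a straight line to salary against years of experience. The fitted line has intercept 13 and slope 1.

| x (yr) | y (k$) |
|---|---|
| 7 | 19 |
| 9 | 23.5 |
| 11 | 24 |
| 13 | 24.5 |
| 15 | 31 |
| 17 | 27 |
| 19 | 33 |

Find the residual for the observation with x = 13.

ŷ = 13 + 13 = 26
r = 24.5 − 26 = -1.5

r = -1.5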